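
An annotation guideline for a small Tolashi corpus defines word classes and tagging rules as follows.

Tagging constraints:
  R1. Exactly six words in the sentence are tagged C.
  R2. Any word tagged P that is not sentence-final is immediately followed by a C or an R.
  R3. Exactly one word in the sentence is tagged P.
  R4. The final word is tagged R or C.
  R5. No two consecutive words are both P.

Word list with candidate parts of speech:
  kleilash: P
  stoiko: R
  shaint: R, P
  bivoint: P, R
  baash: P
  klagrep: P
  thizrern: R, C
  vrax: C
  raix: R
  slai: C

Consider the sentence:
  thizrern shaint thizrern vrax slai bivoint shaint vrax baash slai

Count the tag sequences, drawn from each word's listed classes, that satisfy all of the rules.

Candidates per position — 1:thizrern {R,C}; 2:shaint {R,P}; 3:thizrern {R,C}; 4:vrax {C}; 5:slai {C}; 6:bivoint {P,R}; 7:shaint {R,P}; 8:vrax {C}; 9:baash {P}; 10:slai {C}.
There are 32 candidate sequences in total.
The sequences that satisfy every rule: C R C C C R R C P C.
Count = 1.

1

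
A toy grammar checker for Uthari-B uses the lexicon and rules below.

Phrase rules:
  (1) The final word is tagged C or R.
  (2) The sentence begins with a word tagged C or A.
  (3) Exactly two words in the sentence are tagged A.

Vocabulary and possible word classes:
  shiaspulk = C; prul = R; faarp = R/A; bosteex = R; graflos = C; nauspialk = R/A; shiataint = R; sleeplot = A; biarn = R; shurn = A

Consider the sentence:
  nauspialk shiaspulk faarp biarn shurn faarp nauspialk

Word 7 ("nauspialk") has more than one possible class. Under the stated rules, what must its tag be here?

R

Candidates per position — 1:nauspialk {R,A}; 2:shiaspulk {C}; 3:faarp {R,A}; 4:biarn {R}; 5:shurn {A}; 6:faarp {R,A}; 7:nauspialk {R,A}.
Position 1: tagging it R would leave rule 2 unsatisfiable, so it must be A.
Position 3: tagging it A would leave rule 3 unsatisfiable, so it must be R.
Position 6: tagging it A would leave rule 3 unsatisfiable, so it must be R.
Position 7: tagging it A would leave rule 1 unsatisfiable, so it must be R.
The only consistent sequence is: A C R R A R R.
Verifying each rule — rule 1 ✓; rule 2 ✓; rule 3 ✓.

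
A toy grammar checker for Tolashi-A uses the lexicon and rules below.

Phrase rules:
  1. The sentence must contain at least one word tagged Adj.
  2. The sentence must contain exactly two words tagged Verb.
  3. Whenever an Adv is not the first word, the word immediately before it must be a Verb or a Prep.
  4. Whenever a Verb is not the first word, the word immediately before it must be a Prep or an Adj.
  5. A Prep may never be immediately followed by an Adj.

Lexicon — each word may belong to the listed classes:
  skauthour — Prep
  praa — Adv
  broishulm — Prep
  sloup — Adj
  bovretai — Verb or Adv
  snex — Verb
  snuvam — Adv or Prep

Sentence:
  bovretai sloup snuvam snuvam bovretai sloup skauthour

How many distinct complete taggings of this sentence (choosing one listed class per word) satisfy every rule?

1

Candidates per position — 1:bovretai {Verb,Adv}; 2:sloup {Adj}; 3:snuvam {Adv,Prep}; 4:snuvam {Adv,Prep}; 5:bovretai {Verb,Adv}; 6:sloup {Adj}; 7:skauthour {Prep}.
There are 16 candidate sequences in total.
The sequences that satisfy every rule: Verb Adj Prep Prep Verb Adj Prep.
Count = 1.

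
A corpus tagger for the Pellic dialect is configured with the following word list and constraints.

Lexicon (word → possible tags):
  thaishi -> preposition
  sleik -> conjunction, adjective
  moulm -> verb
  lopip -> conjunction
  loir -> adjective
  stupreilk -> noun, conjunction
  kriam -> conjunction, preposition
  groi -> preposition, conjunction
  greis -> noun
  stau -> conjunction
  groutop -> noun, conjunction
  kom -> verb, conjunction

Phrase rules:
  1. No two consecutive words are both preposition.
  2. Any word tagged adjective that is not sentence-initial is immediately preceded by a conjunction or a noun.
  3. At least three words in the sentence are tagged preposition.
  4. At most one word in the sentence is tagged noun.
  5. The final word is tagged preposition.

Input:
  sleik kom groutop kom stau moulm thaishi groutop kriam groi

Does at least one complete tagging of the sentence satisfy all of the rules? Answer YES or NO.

NO

Candidates per position — 1:sleik {conjunction,adjective}; 2:kom {verb,conjunction}; 3:groutop {noun,conjunction}; 4:kom {verb,conjunction}; 5:stau {conjunction}; 6:moulm {verb}; 7:thaishi {preposition}; 8:groutop {noun,conjunction}; 9:kriam {conjunction,preposition}; 10:groi {preposition,conjunction}.
Every candidate sequence violates at least one rule; no consistent tagging exists.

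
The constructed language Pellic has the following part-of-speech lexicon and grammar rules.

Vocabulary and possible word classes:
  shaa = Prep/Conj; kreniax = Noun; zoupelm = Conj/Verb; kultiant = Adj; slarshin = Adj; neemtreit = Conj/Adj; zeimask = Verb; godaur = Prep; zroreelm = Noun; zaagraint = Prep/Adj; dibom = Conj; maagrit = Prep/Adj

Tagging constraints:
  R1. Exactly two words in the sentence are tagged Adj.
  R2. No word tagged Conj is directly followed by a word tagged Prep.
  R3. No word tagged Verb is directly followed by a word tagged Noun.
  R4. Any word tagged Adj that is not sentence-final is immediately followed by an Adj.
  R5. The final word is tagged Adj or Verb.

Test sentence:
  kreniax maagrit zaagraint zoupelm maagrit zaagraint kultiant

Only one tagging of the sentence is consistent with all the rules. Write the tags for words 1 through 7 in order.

Noun Prep Prep Verb Prep Adj Adj

Candidates per position — 1:kreniax {Noun}; 2:maagrit {Prep,Adj}; 3:zaagraint {Prep,Adj}; 4:zoupelm {Conj,Verb}; 5:maagrit {Prep,Adj}; 6:zaagraint {Prep,Adj}; 7:kultiant {Adj}.
Word 2 cannot be Adj — rule 4 would then fail for every completion. It is Prep.
Word 3 cannot be Adj — rule 4 would then fail for every completion. It is Prep.
The remaining ambiguous positions (4, 5, 6) are resolved jointly — only one combination satisfies every rule.
So the tagging must be: Noun Prep Prep Verb Prep Adj Adj.
Check: rule 1 satisfied; rule 2 satisfied; rule 3 satisfied; rule 4 satisfied; rule 5 satisfied.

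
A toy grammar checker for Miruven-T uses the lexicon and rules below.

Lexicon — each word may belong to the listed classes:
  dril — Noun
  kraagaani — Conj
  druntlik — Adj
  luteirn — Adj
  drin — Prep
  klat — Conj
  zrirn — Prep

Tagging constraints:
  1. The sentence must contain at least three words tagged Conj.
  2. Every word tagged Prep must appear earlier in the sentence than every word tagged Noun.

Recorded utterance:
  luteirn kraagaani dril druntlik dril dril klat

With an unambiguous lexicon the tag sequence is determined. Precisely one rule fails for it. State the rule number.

1

Fixed tagging: Adj Conj Noun Adj Noun Noun Conj.
Checking each rule: R1 violated, R2 holds.
Only rule 1 fails.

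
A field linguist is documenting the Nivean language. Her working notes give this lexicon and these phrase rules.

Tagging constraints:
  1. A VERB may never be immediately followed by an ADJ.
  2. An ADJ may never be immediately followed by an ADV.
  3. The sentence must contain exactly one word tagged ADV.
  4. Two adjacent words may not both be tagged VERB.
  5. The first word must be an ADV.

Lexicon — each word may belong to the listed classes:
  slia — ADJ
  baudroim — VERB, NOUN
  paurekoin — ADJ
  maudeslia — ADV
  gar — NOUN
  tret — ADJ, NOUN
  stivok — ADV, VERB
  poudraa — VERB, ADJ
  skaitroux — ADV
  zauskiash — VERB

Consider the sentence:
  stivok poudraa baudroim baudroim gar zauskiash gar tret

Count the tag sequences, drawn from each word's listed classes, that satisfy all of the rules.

10

Candidates per position — 1:stivok {ADV,VERB}; 2:poudraa {VERB,ADJ}; 3:baudroim {VERB,NOUN}; 4:baudroim {VERB,NOUN}; 5:gar {NOUN}; 6:zauskiash {VERB}; 7:gar {NOUN}; 8:tret {ADJ,NOUN}.
There are 32 candidate sequences in total.
Checking each against the rules leaves 10 sequences.
Count = 10.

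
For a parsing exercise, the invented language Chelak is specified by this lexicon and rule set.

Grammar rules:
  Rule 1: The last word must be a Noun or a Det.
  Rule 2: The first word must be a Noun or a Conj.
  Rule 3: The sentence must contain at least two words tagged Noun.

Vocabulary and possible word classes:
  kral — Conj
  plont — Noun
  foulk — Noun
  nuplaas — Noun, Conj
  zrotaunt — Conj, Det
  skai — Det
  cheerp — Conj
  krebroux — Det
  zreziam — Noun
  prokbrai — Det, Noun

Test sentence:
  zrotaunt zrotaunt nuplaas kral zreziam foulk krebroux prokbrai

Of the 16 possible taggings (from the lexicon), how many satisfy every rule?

Candidates per position — 1:zrotaunt {Conj,Det}; 2:zrotaunt {Conj,Det}; 3:nuplaas {Noun,Conj}; 4:kral {Conj}; 5:zreziam {Noun}; 6:foulk {Noun}; 7:krebroux {Det}; 8:prokbrai {Det,Noun}.
There are 16 candidate sequences in total.
Checking each against the rules leaves 8 sequences.
Count = 8.

8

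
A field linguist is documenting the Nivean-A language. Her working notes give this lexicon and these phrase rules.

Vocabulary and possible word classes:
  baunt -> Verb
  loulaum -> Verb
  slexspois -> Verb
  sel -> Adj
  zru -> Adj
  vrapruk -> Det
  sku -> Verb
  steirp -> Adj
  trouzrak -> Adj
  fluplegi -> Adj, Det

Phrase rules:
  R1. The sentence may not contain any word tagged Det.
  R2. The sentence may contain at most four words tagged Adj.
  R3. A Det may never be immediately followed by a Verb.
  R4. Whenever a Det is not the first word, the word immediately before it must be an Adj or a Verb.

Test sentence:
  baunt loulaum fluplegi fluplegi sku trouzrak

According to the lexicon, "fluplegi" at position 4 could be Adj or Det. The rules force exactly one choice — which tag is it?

Candidates per position — 1:baunt {Verb}; 2:loulaum {Verb}; 3:fluplegi {Adj,Det}; 4:fluplegi {Adj,Det}; 5:sku {Verb}; 6:trouzrak {Adj}.
Position 3: Det is ruled out by rule 1; that leaves Adj.
Position 4: Det is ruled out by rule 1; that leaves Adj.
So the tagging must be: Verb Verb Adj Adj Verb Adj.
Checking: rule 1 ✓; rule 2 ✓; rule 3 ✓; rule 4 ✓.

Adj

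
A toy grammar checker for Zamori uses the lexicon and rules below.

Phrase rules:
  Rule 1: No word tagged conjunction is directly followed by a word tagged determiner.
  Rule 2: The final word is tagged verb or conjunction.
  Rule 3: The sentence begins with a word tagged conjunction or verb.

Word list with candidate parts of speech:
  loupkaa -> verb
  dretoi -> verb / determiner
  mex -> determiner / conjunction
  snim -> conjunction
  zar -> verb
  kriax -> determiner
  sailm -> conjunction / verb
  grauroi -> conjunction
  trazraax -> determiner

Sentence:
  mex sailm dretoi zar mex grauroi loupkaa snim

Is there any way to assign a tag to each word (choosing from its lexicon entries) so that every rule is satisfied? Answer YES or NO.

YES

Candidates per position — 1:mex {determiner,conjunction}; 2:sailm {conjunction,verb}; 3:dretoi {verb,determiner}; 4:zar {verb}; 5:mex {determiner,conjunction}; 6:grauroi {conjunction}; 7:loupkaa {verb}; 8:snim {conjunction}.
One satisfying assignment: conjunction verb verb verb determiner conjunction verb conjunction.
Rule-by-rule: rule 1 ok; rule 2 ok; rule 3 ok.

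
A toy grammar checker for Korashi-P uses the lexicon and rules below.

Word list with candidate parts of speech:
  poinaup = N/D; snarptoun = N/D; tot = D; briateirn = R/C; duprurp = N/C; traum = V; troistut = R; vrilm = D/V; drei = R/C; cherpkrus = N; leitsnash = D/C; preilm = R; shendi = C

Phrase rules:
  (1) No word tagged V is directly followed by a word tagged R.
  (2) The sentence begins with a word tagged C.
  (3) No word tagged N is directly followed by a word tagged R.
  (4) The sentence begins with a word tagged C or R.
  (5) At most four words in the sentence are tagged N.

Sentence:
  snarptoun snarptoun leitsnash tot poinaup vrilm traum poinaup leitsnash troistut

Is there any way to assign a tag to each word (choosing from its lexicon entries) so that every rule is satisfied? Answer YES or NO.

NO

Candidates per position — 1:snarptoun {N,D}; 2:snarptoun {N,D}; 3:leitsnash {D,C}; 4:tot {D}; 5:poinaup {N,D}; 6:vrilm {D,V}; 7:traum {V}; 8:poinaup {N,D}; 9:leitsnash {D,C}; 10:troistut {R}.
Rule 2 cannot be satisfied by any choice of tags from the lexicon.
So there is no consistent tagging.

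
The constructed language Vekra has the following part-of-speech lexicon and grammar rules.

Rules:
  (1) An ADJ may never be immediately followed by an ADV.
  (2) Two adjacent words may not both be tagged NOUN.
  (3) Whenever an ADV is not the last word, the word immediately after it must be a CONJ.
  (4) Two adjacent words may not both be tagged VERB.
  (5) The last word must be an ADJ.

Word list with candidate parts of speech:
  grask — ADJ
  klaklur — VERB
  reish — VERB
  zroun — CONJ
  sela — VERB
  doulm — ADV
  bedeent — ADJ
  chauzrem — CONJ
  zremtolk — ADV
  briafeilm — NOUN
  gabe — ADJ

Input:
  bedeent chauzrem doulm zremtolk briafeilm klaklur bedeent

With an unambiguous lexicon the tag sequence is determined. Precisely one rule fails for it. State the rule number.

3

Fixed tagging: ADJ CONJ ADV ADV NOUN VERB ADJ.
Rule check: R1 holds, R2 holds, R3 violated, R4 holds, R5 holds.
Only rule 3 fails.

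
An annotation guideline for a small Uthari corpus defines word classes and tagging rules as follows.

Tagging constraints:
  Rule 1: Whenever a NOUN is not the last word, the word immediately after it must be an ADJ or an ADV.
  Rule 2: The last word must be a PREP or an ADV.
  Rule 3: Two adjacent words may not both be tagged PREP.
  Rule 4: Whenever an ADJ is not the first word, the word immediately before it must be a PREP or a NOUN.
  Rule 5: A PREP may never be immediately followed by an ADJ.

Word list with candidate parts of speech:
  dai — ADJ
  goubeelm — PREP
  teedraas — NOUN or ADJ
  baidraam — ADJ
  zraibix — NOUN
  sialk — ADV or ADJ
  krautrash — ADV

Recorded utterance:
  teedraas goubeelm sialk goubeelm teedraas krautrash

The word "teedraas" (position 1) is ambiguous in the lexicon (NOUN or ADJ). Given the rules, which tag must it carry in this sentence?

Candidates per position — 1:teedraas {NOUN,ADJ}; 2:goubeelm {PREP}; 3:sialk {ADV,ADJ}; 4:goubeelm {PREP}; 5:teedraas {NOUN,ADJ}; 6:krautrash {ADV}.
At position 1, choosing NOUN makes rule 1 impossible to satisfy; hence ADJ.
At position 3, choosing ADJ makes rule 5 impossible to satisfy; hence ADV.
At position 5, choosing ADJ makes rule 5 impossible to satisfy; hence NOUN.
The only consistent sequence is: ADJ PREP ADV PREP NOUN ADV.
Check: rule 1 holds; rule 2 holds; rule 3 holds; rule 4 holds; rule 5 holds.

ADJ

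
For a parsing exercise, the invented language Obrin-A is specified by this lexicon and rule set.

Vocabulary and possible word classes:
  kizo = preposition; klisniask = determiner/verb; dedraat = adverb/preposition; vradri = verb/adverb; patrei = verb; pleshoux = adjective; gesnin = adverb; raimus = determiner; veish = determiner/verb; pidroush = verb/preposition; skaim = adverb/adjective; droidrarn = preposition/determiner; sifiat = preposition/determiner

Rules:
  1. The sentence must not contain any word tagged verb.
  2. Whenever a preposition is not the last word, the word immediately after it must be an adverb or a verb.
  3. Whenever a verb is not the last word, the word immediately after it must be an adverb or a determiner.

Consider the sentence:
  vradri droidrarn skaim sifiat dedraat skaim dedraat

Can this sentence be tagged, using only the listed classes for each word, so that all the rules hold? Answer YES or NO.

Candidates per position — 1:vradri {verb,adverb}; 2:droidrarn {preposition,determiner}; 3:skaim {adverb,adjective}; 4:sifiat {preposition,determiner}; 5:dedraat {adverb,preposition}; 6:skaim {adverb,adjective}; 7:dedraat {adverb,preposition}.
One satisfying assignment: adverb determiner adjective determiner preposition adverb preposition.
Check: rule 1 holds; rule 2 holds; rule 3 holds.

YES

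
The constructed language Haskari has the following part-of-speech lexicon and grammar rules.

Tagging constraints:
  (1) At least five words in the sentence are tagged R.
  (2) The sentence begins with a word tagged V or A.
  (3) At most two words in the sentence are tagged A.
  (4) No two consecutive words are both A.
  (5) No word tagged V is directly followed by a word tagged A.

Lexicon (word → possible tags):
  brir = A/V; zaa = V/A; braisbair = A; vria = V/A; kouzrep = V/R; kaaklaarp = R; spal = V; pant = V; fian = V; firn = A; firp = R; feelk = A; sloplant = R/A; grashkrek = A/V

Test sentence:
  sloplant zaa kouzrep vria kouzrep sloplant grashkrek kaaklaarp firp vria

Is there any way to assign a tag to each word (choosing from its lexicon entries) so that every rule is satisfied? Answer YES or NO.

YES

Candidates per position — 1:sloplant {R,A}; 2:zaa {V,A}; 3:kouzrep {V,R}; 4:vria {V,A}; 5:kouzrep {V,R}; 6:sloplant {R,A}; 7:grashkrek {A,V}; 8:kaaklaarp {R}; 9:firp {R}; 10:vria {V,A}.
One satisfying assignment: A V R V R R V R R A.
Check: rule 1 ok; rule 2 ok; rule 3 ok; rule 4 ok; rule 5 ok.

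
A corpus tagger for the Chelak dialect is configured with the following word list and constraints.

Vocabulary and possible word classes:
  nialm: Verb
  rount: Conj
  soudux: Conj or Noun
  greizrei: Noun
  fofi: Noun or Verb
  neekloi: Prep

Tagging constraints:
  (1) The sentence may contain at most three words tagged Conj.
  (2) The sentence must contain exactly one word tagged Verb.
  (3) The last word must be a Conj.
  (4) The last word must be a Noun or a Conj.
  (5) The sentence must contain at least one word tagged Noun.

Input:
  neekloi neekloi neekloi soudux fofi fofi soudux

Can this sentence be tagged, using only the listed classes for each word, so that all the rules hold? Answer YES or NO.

YES

Candidates per position — 1:neekloi {Prep}; 2:neekloi {Prep}; 3:neekloi {Prep}; 4:soudux {Conj,Noun}; 5:fofi {Noun,Verb}; 6:fofi {Noun,Verb}; 7:soudux {Conj,Noun}.
One satisfying assignment: Prep Prep Prep Conj Verb Noun Conj.
Verifying each rule — rule 1 ok; rule 2 ok; rule 3 ok; rule 4 ok; rule 5 ok.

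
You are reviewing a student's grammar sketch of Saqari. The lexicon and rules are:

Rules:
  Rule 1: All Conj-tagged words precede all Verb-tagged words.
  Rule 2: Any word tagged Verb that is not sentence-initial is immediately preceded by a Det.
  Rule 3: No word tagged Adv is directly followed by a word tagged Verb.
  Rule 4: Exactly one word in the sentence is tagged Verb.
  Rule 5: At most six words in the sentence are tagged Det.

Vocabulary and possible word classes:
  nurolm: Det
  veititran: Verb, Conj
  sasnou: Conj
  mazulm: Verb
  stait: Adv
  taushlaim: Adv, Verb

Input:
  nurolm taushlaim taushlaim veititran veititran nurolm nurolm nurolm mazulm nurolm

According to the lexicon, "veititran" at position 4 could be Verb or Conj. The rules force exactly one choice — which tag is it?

Candidates per position — 1:nurolm {Det}; 2:taushlaim {Adv,Verb}; 3:taushlaim {Adv,Verb}; 4:veititran {Verb,Conj}; 5:veititran {Verb,Conj}; 6:nurolm {Det}; 7:nurolm {Det}; 8:nurolm {Det}; 9:mazulm {Verb}; 10:nurolm {Det}.
If word 2 were Verb, no tagging could satisfy rule 4; so word 2 is Adv.
If word 3 were Verb, no tagging could satisfy rule 2; so word 3 is Adv.
If word 4 were Verb, no tagging could satisfy rule 2; so word 4 is Conj.
If word 5 were Verb, no tagging could satisfy rule 2; so word 5 is Conj.
That leaves exactly one tagging: Det Adv Adv Conj Conj Det Det Det Verb Det.
Checking: rule 1 holds; rule 2 holds; rule 3 holds; rule 4 holds; rule 5 holds.

Conj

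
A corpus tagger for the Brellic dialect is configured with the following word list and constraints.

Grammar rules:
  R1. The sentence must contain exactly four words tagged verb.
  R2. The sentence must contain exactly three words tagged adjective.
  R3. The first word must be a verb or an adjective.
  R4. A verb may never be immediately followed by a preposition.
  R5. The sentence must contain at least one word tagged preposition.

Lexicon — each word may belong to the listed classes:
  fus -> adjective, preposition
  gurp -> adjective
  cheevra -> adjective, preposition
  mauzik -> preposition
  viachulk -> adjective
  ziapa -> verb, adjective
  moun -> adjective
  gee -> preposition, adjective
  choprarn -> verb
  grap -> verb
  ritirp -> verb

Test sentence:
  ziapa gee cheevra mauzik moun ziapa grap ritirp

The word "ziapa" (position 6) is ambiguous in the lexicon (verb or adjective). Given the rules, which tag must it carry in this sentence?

verb

Candidates per position — 1:ziapa {verb,adjective}; 2:gee {preposition,adjective}; 3:cheevra {adjective,preposition}; 4:mauzik {preposition}; 5:moun {adjective}; 6:ziapa {verb,adjective}; 7:grap {verb}; 8:ritirp {verb}.
Word 1 cannot be adjective — rule 1 would then fail for every completion. It is verb.
Word 2 cannot be preposition — rule 4 would then fail for every completion. It is adjective.
Word 6 cannot be adjective — rule 1 would then fail for every completion. It is verb.
Word 3 cannot be preposition — rule 2 would then fail for every completion. It is adjective.
That leaves exactly one tagging: verb adjective adjective preposition adjective verb verb verb.
Checking: rule 1 ✓; rule 2 ✓; rule 3 ✓; rule 4 ✓; rule 5 ✓.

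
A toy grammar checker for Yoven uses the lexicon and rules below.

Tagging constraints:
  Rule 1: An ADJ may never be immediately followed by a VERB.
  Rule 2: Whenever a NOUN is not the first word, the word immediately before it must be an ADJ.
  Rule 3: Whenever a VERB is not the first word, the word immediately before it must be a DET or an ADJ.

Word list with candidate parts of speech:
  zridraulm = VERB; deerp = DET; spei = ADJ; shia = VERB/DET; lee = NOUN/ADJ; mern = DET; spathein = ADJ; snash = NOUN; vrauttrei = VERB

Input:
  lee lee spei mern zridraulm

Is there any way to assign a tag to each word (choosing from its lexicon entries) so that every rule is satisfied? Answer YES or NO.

Candidates per position — 1:lee {NOUN,ADJ}; 2:lee {NOUN,ADJ}; 3:spei {ADJ}; 4:mern {DET}; 5:zridraulm {VERB}.
One satisfying assignment: ADJ NOUN ADJ DET VERB.
Check: rule 1 ok; rule 2 ok; rule 3 ok.

YES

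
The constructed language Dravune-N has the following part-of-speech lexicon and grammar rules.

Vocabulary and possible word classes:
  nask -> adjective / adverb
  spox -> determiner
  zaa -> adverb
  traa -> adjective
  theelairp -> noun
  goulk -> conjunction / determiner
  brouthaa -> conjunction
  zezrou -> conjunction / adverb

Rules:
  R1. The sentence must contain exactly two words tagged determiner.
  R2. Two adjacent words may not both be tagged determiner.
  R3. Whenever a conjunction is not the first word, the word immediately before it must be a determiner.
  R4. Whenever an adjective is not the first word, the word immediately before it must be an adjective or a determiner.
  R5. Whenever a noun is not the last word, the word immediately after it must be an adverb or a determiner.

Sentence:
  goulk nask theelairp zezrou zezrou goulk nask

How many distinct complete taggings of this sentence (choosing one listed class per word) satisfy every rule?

Candidates per position — 1:goulk {conjunction,determiner}; 2:nask {adjective,adverb}; 3:theelairp {noun}; 4:zezrou {conjunction,adverb}; 5:zezrou {conjunction,adverb}; 6:goulk {conjunction,determiner}; 7:nask {adjective,adverb}.
There are 64 candidate sequences in total.
The sequences that satisfy every rule: determiner adjective noun adverb adverb determiner adjective; determiner adjective noun adverb adverb determiner adverb; determiner adverb noun adverb adverb determiner adjective; determiner adverb noun adverb adverb determiner adverb.
Count = 4.

4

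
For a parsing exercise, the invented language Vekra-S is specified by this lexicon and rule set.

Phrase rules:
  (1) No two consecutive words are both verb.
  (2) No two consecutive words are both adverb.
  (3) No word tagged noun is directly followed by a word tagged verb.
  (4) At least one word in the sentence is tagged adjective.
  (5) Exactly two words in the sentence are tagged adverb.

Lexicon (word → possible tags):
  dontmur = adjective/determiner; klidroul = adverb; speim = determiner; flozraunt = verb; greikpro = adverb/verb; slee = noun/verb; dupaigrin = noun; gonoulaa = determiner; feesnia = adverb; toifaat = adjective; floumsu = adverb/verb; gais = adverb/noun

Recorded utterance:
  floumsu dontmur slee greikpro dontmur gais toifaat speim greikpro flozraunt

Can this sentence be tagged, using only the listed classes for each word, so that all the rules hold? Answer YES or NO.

YES

Candidates per position — 1:floumsu {adverb,verb}; 2:dontmur {adjective,determiner}; 3:slee {noun,verb}; 4:greikpro {adverb,verb}; 5:dontmur {adjective,determiner}; 6:gais {adverb,noun}; 7:toifaat {adjective}; 8:speim {determiner}; 9:greikpro {adverb,verb}; 10:flozraunt {verb}.
One satisfying assignment: verb adjective verb adverb adjective noun adjective determiner adverb verb.
Check: rule 1 holds; rule 2 holds; rule 3 holds; rule 4 holds; rule 5 holds.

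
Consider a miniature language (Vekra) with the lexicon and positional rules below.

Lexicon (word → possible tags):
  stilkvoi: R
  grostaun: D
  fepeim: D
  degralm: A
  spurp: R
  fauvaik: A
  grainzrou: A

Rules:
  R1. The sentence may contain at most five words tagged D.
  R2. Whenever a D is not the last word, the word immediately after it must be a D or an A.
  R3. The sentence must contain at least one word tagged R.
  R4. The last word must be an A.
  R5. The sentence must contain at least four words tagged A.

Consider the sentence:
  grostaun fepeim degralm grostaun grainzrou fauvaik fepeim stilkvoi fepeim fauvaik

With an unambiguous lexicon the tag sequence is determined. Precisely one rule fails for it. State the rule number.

2

Fixed tagging: D D A D A A D R D A.
Checking each rule: R1 ok, R2 fails, R3 ok, R4 ok, R5 ok.
Only rule 2 fails.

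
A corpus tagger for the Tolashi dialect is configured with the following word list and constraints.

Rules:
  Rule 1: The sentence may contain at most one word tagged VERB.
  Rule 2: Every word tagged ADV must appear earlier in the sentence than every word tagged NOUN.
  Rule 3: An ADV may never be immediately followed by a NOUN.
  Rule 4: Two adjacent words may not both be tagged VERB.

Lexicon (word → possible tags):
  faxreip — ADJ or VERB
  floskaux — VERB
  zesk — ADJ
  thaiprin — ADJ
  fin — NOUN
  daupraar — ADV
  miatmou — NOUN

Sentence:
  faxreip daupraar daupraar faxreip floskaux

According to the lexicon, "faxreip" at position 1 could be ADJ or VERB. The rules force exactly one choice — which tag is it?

ADJ

Candidates per position — 1:faxreip {ADJ,VERB}; 2:daupraar {ADV}; 3:daupraar {ADV}; 4:faxreip {ADJ,VERB}; 5:floskaux {VERB}.
Word 1 cannot be VERB — rule 1 would then fail for every completion. It is ADJ.
Word 4 cannot be VERB — rule 1 would then fail for every completion. It is ADJ.
That leaves exactly one tagging: ADJ ADV ADV ADJ VERB.
Checking: rule 1 ok; rule 2 ok; rule 3 ok; rule 4 ok.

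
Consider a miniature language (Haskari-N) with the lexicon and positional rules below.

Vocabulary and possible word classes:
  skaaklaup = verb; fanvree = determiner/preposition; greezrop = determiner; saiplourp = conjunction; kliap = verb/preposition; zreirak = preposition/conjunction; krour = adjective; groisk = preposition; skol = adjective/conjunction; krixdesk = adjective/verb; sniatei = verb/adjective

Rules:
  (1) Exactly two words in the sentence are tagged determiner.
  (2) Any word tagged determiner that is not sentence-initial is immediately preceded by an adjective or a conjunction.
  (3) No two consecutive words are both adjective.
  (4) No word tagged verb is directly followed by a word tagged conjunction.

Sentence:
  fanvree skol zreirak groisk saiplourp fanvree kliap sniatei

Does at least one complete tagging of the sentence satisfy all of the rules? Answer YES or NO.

YES

Candidates per position — 1:fanvree {determiner,preposition}; 2:skol {adjective,conjunction}; 3:zreirak {preposition,conjunction}; 4:groisk {preposition}; 5:saiplourp {conjunction}; 6:fanvree {determiner,preposition}; 7:kliap {verb,preposition}; 8:sniatei {verb,adjective}.
One satisfying assignment: determiner adjective conjunction preposition conjunction determiner verb adjective.
Checking: rule 1 ok; rule 2 ok; rule 3 ok; rule 4 ok.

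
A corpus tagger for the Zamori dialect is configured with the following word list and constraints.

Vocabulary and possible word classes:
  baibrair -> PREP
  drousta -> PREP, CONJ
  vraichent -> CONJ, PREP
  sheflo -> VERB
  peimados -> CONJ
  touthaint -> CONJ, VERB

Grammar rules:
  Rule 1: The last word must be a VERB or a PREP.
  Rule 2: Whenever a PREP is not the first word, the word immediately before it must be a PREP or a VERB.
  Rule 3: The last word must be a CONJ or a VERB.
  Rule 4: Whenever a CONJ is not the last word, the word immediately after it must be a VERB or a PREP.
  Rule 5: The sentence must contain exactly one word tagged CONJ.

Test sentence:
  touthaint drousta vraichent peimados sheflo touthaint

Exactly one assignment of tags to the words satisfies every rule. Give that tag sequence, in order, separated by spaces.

VERB PREP PREP CONJ VERB VERB

Candidates per position — 1:touthaint {CONJ,VERB}; 2:drousta {PREP,CONJ}; 3:vraichent {CONJ,PREP}; 4:peimados {CONJ}; 5:sheflo {VERB}; 6:touthaint {CONJ,VERB}.
At position 1, choosing CONJ makes rule 5 impossible to satisfy; hence VERB.
At position 2, choosing CONJ makes rule 5 impossible to satisfy; hence PREP.
At position 3, choosing CONJ makes rule 4 impossible to satisfy; hence PREP.
At position 6, choosing CONJ makes rule 1 impossible to satisfy; hence VERB.
That leaves exactly one tagging: VERB PREP PREP CONJ VERB VERB.
Verifying each rule — rule 1 holds; rule 2 holds; rule 3 holds; rule 4 holds; rule 5 holds.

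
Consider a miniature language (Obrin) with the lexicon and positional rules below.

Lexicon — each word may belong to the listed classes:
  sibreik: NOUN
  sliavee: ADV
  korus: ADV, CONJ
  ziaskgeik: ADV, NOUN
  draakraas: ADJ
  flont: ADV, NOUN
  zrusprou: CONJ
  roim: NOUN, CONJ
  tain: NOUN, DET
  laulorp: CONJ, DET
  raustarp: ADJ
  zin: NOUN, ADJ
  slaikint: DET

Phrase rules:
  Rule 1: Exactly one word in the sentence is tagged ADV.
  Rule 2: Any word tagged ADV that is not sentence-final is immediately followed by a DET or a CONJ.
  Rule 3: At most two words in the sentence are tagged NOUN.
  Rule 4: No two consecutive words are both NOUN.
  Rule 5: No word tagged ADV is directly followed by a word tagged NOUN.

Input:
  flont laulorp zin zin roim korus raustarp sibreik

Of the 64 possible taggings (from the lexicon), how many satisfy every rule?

8

Candidates per position — 1:flont {ADV,NOUN}; 2:laulorp {CONJ,DET}; 3:zin {NOUN,ADJ}; 4:zin {NOUN,ADJ}; 5:roim {NOUN,CONJ}; 6:korus {ADV,CONJ}; 7:raustarp {ADJ}; 8:sibreik {NOUN}.
There are 64 candidate sequences in total.
Checking each against the rules leaves 8 sequences.
Count = 8.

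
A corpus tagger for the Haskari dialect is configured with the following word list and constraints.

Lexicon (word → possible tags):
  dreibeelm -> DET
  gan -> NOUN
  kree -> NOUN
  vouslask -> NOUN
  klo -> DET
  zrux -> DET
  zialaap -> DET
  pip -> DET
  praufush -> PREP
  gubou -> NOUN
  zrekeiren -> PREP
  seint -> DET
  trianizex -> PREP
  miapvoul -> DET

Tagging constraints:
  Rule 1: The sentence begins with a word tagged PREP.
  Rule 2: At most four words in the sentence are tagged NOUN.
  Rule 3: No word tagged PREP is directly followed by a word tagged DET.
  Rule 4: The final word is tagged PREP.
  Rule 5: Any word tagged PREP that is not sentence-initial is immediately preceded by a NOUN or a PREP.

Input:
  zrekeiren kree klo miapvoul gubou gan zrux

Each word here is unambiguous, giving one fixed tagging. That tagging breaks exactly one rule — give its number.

Fixed tagging: PREP NOUN DET DET NOUN NOUN DET.
Applying the rules: R1 pass, R2 pass, R3 pass, R4 fail, R5 pass.
Only rule 4 fails.

4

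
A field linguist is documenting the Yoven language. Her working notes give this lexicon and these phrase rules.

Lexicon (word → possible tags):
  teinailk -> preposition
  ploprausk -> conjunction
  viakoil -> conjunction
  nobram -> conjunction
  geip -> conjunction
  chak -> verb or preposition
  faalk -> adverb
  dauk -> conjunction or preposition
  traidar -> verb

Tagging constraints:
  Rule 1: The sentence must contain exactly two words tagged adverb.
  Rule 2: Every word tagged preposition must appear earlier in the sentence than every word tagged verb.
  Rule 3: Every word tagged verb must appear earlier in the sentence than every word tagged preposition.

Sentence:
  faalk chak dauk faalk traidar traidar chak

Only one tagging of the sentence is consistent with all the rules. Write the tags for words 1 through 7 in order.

Candidates per position — 1:faalk {adverb}; 2:chak {verb,preposition}; 3:dauk {conjunction,preposition}; 4:faalk {adverb}; 5:traidar {verb}; 6:traidar {verb}; 7:chak {verb,preposition}.
Position 2: tagging it preposition would leave rule 3 unsatisfiable, so it must be verb.
Position 3: tagging it preposition would leave rule 2 unsatisfiable, so it must be conjunction.
Position 7: tagging it preposition would leave rule 2 unsatisfiable, so it must be verb.
That leaves exactly one tagging: adverb verb conjunction adverb verb verb verb.
Check: rule 1 holds; rule 2 holds; rule 3 holds.

adverb verb conjunction adverb verb verb verb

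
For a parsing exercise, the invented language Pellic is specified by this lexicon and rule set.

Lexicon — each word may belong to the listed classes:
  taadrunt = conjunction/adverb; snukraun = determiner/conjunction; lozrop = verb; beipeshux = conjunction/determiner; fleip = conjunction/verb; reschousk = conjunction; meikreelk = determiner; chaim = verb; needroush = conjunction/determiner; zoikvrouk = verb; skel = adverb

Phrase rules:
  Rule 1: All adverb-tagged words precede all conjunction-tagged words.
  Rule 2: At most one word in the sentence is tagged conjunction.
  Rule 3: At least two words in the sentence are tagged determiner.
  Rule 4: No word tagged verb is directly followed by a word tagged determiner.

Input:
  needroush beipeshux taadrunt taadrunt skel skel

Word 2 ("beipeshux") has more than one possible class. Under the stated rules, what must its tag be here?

Candidates per position — 1:needroush {conjunction,determiner}; 2:beipeshux {conjunction,determiner}; 3:taadrunt {conjunction,adverb}; 4:taadrunt {conjunction,adverb}; 5:skel {adverb}; 6:skel {adverb}.
Position 1: conjunction is ruled out by rule 1; that leaves determiner.
Position 2: conjunction is ruled out by rule 1; that leaves determiner.
Position 3: conjunction is ruled out by rule 1; that leaves adverb.
Position 4: conjunction is ruled out by rule 1; that leaves adverb.
The only consistent sequence is: determiner determiner adverb adverb adverb adverb.
Verifying each rule — rule 1 holds; rule 2 holds; rule 3 holds; rule 4 holds.

determiner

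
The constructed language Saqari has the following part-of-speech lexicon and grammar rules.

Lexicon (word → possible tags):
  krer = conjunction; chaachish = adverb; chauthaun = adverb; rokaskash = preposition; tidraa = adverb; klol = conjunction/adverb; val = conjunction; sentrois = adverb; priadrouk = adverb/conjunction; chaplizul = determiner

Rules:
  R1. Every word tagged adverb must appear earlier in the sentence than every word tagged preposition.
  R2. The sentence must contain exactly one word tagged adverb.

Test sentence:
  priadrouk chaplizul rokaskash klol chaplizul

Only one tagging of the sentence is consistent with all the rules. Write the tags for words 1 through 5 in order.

Candidates per position — 1:priadrouk {adverb,conjunction}; 2:chaplizul {determiner}; 3:rokaskash {preposition}; 4:klol {conjunction,adverb}; 5:chaplizul {determiner}.
If word 4 were adverb, no tagging could satisfy rule 1; so word 4 is conjunction.
If word 1 were conjunction, no tagging could satisfy rule 2; so word 1 is adverb.
The unique satisfying tagging is: adverb determiner preposition conjunction determiner.
Rule-by-rule: rule 1 satisfied; rule 2 satisfied.

adverb determiner preposition conjunction determiner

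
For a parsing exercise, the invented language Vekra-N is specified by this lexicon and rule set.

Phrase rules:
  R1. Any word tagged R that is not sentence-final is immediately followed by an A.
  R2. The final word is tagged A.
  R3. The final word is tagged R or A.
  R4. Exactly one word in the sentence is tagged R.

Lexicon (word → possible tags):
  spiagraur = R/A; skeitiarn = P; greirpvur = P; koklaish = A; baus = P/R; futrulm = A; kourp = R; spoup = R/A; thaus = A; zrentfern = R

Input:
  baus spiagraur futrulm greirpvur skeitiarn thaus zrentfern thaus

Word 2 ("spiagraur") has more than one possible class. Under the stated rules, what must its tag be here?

A

Candidates per position — 1:baus {P,R}; 2:spiagraur {R,A}; 3:futrulm {A}; 4:greirpvur {P}; 5:skeitiarn {P}; 6:thaus {A}; 7:zrentfern {R}; 8:thaus {A}.
Position 1: tagging it R would leave rule 4 unsatisfiable, so it must be P.
Position 2: tagging it R would leave rule 4 unsatisfiable, so it must be A.
The only consistent sequence is: P A A P P A R A.
Checking: rule 1 satisfied; rule 2 satisfied; rule 3 satisfied; rule 4 satisfied.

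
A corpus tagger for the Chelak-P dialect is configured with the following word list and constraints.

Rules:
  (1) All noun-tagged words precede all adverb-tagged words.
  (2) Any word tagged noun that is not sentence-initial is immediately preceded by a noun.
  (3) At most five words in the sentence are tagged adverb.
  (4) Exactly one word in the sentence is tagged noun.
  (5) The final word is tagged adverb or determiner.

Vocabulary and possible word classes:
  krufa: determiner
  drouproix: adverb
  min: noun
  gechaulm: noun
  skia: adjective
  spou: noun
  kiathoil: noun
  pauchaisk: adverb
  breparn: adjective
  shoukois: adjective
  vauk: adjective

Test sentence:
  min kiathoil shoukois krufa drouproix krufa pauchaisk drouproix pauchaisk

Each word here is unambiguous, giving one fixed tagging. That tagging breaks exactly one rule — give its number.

4

Fixed tagging: noun noun adjective determiner adverb determiner adverb adverb adverb.
Rule check: R1 holds, R2 holds, R3 holds, R4 violated, R5 holds.
Only rule 4 fails.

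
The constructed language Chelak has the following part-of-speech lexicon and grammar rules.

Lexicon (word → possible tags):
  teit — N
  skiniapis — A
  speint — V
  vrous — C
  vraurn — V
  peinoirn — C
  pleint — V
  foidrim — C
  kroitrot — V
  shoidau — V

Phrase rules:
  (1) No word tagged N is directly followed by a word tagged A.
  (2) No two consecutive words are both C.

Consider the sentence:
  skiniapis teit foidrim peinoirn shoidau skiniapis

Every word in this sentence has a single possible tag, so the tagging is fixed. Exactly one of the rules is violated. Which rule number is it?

Fixed tagging: A N C C V A.
Rule check: R1 pass, R2 fail.
Only rule 2 fails.

2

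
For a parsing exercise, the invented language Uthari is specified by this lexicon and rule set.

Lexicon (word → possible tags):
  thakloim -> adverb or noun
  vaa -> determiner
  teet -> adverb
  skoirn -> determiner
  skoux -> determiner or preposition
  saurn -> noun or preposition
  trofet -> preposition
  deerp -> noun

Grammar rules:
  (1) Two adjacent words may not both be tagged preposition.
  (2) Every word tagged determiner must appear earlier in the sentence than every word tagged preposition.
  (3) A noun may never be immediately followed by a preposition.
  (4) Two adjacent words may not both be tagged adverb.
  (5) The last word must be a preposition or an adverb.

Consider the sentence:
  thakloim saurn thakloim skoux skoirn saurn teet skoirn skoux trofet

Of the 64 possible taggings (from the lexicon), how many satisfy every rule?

Candidates per position — 1:thakloim {adverb,noun}; 2:saurn {noun,preposition}; 3:thakloim {adverb,noun}; 4:skoux {determiner,preposition}; 5:skoirn {determiner}; 6:saurn {noun,preposition}; 7:teet {adverb}; 8:skoirn {determiner}; 9:skoux {determiner,preposition}; 10:trofet {preposition}.
There are 64 candidate sequences in total.
The sequences that satisfy every rule: adverb noun adverb determiner determiner noun adverb determiner determiner preposition; adverb noun noun determiner determiner noun adverb determiner determiner preposition; noun noun adverb determiner determiner noun adverb determiner determiner preposition; noun noun noun determiner determiner noun adverb determiner determiner preposition.
Count = 4.

4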